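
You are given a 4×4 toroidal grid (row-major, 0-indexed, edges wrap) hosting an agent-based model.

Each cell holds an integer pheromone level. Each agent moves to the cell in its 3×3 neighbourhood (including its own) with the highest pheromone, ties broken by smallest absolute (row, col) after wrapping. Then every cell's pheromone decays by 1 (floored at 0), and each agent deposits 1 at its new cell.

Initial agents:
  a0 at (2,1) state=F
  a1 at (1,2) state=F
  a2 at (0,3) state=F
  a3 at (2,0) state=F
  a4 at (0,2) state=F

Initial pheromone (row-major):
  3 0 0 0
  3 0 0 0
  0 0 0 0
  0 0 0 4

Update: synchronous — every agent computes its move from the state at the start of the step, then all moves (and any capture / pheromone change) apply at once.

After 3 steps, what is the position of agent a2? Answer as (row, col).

t=1: a0@(1,0) a1@(0,1) a2@(3,3) a3@(3,3) a4@(3,3) | pheromone: 2 1 0 0 / 3 0 0 0 / 0 0 0 0 / 0 0 0 6
t=2: a0@(1,0) a1@(1,0) a2@(3,3) a3@(3,3) a4@(3,3) | pheromone: 1 0 0 0 / 4 0 0 0 / 0 0 0 0 / 0 0 0 8
t=3: a0@(1,0) a1@(1,0) a2@(3,3) a3@(3,3) a4@(3,3) | pheromone: 0 0 0 0 / 5 0 0 0 / 0 0 0 0 / 0 0 0 10

(3, 3)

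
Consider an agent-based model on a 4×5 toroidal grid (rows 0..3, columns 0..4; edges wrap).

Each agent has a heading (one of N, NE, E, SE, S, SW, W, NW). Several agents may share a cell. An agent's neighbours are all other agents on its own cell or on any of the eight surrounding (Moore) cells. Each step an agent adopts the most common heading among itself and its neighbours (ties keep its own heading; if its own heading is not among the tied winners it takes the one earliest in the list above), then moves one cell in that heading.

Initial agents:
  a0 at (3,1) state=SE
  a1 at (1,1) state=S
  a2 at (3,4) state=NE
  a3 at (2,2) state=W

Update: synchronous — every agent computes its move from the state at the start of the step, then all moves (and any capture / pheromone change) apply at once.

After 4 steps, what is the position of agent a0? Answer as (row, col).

t=1: a0@(0,2):SE a1@(2,1):S a2@(2,0):NE a3@(2,1):W
t=2: a0@(1,3):SE a1@(3,1):S a2@(1,1):NE a3@(2,0):W
t=3: a0@(2,4):SE a1@(0,1):S a2@(0,2):NE a3@(2,4):W
t=4: a0@(3,0):SE a1@(1,1):S a2@(3,3):NE a3@(2,3):W

(3, 0)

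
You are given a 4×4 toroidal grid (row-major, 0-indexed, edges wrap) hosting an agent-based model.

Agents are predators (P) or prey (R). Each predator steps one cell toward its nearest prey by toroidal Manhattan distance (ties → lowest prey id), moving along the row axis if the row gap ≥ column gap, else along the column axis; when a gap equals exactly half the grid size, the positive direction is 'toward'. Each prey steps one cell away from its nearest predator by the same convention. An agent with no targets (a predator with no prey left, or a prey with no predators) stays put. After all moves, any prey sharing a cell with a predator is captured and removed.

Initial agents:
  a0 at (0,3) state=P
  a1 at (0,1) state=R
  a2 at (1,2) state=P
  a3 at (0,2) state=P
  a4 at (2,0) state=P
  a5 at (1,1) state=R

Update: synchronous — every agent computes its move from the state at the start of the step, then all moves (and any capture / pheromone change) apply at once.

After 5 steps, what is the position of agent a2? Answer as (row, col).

(1, 1)

t=1: a0@(0,0):P a2@(1,1):P a3@(0,1):P a4@(1,0):P
t=2: (unchanged — steady state)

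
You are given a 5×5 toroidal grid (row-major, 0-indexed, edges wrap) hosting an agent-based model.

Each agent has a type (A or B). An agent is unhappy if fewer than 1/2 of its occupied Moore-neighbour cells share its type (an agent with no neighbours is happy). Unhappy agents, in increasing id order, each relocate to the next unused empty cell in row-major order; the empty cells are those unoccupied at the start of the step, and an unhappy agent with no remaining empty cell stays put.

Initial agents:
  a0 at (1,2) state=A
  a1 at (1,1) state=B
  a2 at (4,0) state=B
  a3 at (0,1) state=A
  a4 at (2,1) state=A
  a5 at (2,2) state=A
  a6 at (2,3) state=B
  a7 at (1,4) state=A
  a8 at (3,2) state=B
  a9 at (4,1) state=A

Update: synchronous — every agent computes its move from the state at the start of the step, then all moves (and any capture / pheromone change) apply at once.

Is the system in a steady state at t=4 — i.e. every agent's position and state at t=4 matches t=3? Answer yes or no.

yes

t=1: a0@(1,2):A a1@(0,0):B a2@(0,2):B a3@(0,1):A a4@(2,1):A a5@(0,3):A a6@(0,4):B a7@(1,0):A a8@(1,3):B a9@(2,0):A
t=2: a0@(1,2):A a1@(1,1):B a2@(1,4):B a3@(0,1):A a4@(2,1):A a5@(2,2):A a6@(0,4):B a7@(1,0):A a8@(1,3):B a9@(2,0):A
t=3: a0@(1,2):A a1@(0,0):B a2@(1,4):B a3@(0,1):A a4@(2,1):A a5@(2,2):A a6@(0,4):B a7@(1,0):A a8@(1,3):B a9@(2,0):A
t=4: (unchanged — steady state)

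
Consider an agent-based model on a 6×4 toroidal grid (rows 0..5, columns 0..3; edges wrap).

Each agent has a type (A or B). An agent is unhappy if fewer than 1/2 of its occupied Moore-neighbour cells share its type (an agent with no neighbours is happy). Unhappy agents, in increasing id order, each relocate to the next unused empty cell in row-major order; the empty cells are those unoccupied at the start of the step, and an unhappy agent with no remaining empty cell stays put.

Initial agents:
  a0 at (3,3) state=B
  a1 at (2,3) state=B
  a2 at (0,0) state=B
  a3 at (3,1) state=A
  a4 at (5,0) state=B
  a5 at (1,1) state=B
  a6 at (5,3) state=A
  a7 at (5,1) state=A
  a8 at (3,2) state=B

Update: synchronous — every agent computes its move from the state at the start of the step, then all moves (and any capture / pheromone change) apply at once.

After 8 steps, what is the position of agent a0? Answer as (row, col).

(3, 3)

t=1: a0@(3,3):B a1@(2,3):B a2@(0,0):B a3@(0,1):A a4@(0,2):B a5@(1,1):B a6@(0,3):A a7@(1,0):A a8@(3,2):B
t=2: a0@(3,3):B a1@(2,3):B a2@(1,2):B a3@(1,3):A a4@(2,0):B a5@(1,1):B a6@(2,1):A a7@(2,2):A a8@(3,2):B
t=3: a0@(3,3):B a1@(2,3):B a2@(0,0):B a3@(0,1):A a4@(2,0):B a5@(1,1):B a6@(0,2):A a7@(0,3):A a8@(3,2):B
t=4: a0@(3,3):B a1@(2,3):B a2@(1,0):B a3@(1,2):A a4@(2,0):B a5@(1,1):B a6@(0,2):A a7@(0,3):A a8@(3,2):B
t=5: (unchanged — steady state)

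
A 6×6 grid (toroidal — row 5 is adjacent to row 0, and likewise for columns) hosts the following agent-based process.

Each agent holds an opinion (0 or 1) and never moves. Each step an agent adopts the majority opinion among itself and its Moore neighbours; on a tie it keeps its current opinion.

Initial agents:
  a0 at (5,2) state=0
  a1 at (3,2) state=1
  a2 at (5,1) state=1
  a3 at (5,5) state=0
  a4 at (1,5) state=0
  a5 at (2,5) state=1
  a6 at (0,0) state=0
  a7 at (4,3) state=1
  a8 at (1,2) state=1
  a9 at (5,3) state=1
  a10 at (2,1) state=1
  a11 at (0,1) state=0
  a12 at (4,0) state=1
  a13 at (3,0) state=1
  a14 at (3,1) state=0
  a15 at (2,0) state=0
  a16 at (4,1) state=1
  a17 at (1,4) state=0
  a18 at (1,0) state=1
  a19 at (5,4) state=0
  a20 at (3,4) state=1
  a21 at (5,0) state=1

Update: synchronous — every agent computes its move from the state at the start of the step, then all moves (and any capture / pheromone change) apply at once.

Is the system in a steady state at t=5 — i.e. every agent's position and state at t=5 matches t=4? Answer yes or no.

no

t=1: a0@(5,2):1 a1@(3,2):1 a2@(5,1):1 a3@(5,5):0 a4@(1,5):0 a5@(2,5):1 a6@(0,0):0 a7@(4,3):1 a8@(1,2):1 a9@(5,3):1 a10@(2,1):1 a11@(0,1):1 a12@(4,0):1 a13@(3,0):1 a14@(3,1):1 a15@(2,0):1 a16@(4,1):1 a17@(1,4):0 a18@(1,0):0 a19@(5,4):0 a20@(3,4):1 a21@(5,0):1
t=2: a0@(5,2):1 a1@(3,2):1 a2@(5,1):1 a3@(5,5):0 a4@(1,5):0 a5@(2,5):1 a6@(0,0):0 a7@(4,3):1 a8@(1,2):1 a9@(5,3):1 a10@(2,1):1 a11@(0,1):1 a12@(4,0):1 a13@(3,0):1 a14@(3,1):1 a15@(2,0):1 a16@(4,1):1 a17@(1,4):0 a18@(1,0):1 a19@(5,4):0 a20@(3,4):1 a21@(5,0):1
t=3: a0@(5,2):1 a1@(3,2):1 a2@(5,1):1 a3@(5,5):0 a4@(1,5):0 a5@(2,5):1 a6@(0,0):1 a7@(4,3):1 a8@(1,2):1 a9@(5,3):1 a10@(2,1):1 a11@(0,1):1 a12@(4,0):1 a13@(3,0):1 a14@(3,1):1 a15@(2,0):1 a16@(4,1):1 a17@(1,4):0 a18@(1,0):1 a19@(5,4):0 a20@(3,4):1 a21@(5,0):1
t=4: a0@(5,2):1 a1@(3,2):1 a2@(5,1):1 a3@(5,5):1 a4@(1,5):1 a5@(2,5):1 a6@(0,0):1 a7@(4,3):1 a8@(1,2):1 a9@(5,3):1 a10@(2,1):1 a11@(0,1):1 a12@(4,0):1 a13@(3,0):1 a14@(3,1):1 a15@(2,0):1 a16@(4,1):1 a17@(1,4):0 a18@(1,0):1 a19@(5,4):0 a20@(3,4):1 a21@(5,0):1
t=5: a0@(5,2):1 a1@(3,2):1 a2@(5,1):1 a3@(5,5):1 a4@(1,5):1 a5@(2,5):1 a6@(0,0):1 a7@(4,3):1 a8@(1,2):1 a9@(5,3):1 a10@(2,1):1 a11@(0,1):1 a12@(4,0):1 a13@(3,0):1 a14@(3,1):1 a15@(2,0):1 a16@(4,1):1 a17@(1,4):1 a18@(1,0):1 a19@(5,4):1 a20@(3,4):1 a21@(5,0):1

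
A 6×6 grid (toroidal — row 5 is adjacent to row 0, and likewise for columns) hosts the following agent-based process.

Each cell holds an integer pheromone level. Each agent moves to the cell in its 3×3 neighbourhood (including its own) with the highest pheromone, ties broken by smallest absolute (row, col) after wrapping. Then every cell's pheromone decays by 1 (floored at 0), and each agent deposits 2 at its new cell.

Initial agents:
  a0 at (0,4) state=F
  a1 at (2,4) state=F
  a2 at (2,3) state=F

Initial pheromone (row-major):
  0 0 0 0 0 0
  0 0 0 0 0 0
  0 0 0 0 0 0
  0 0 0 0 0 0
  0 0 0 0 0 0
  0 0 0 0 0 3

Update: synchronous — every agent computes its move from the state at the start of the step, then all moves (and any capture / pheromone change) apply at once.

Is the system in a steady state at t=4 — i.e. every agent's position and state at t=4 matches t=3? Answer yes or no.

yes

t=1: a0@(5,5) a1@(1,3) a2@(1,2) | pheromone: 0 0 0 0 0 0 / 0 0 2 2 0 0 / 0 0 0 0 0 0 / 0 0 0 0 0 0 / 0 0 0 0 0 0 / 0 0 0 0 0 4
t=2: a0@(5,5) a1@(1,2) a2@(1,2) | pheromone: 0 0 0 0 0 0 / 0 0 5 1 0 0 / 0 0 0 0 0 0 / 0 0 0 0 0 0 / 0 0 0 0 0 0 / 0 0 0 0 0 5
t=3: a0@(5,5) a1@(1,2) a2@(1,2) | pheromone: 0 0 0 0 0 0 / 0 0 8 0 0 0 / 0 0 0 0 0 0 / 0 0 0 0 0 0 / 0 0 0 0 0 0 / 0 0 0 0 0 6
t=4: a0@(5,5) a1@(1,2) a2@(1,2) | pheromone: 0 0 0 0 0 0 / 0 0 11 0 0 0 / 0 0 0 0 0 0 / 0 0 0 0 0 0 / 0 0 0 0 0 0 / 0 0 0 0 0 7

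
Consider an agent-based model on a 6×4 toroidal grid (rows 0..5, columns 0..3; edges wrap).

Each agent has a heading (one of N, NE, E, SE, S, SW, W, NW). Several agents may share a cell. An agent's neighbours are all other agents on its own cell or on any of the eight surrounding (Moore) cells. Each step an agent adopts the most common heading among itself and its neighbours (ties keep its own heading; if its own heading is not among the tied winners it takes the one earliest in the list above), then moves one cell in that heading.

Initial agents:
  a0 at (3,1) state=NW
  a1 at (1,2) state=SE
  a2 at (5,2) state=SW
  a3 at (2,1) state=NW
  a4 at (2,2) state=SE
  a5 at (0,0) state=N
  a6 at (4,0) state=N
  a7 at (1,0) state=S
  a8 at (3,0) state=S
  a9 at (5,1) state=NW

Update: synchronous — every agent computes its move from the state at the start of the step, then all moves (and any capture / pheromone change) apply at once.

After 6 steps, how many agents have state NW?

t=1: a0@(2,0):NW a1@(2,3):SE a2@(0,1):SW a3@(1,0):NW a4@(3,3):SE a5@(5,0):N a6@(3,3):NW a7@(2,0):S a8@(2,3):NW a9@(4,1):N
t=2: a0@(1,3):NW a1@(1,2):NW a2@(1,0):SW a3@(0,3):NW a4@(2,2):NW a5@(4,0):N a6@(2,2):NW a7@(1,3):NW a8@(1,2):NW a9@(3,1):N
t=3: a0@(0,2):NW a1@(0,1):NW a2@(0,3):NW a3@(5,2):NW a4@(1,1):NW a5@(3,0):N a6@(1,1):NW a7@(0,2):NW a8@(0,1):NW a9@(2,1):N
t=4: a0@(5,1):NW a1@(5,0):NW a2@(5,2):NW a3@(4,1):NW a4@(0,0):NW a5@(2,0):N a6@(0,0):NW a7@(5,1):NW a8@(5,0):NW a9@(1,1):N
t=5: a0@(4,0):NW a1@(4,3):NW a2@(4,1):NW a3@(3,0):NW a4@(5,3):NW a5@(1,0):N a6@(5,3):NW a7@(4,0):NW a8@(4,3):NW a9@(0,1):N
t=6: a0@(3,3):NW a1@(3,2):NW a2@(3,0):NW a3@(2,3):NW a4@(4,2):NW a5@(0,0):N a6@(4,2):NW a7@(3,3):NW a8@(3,2):NW a9@(5,1):N

8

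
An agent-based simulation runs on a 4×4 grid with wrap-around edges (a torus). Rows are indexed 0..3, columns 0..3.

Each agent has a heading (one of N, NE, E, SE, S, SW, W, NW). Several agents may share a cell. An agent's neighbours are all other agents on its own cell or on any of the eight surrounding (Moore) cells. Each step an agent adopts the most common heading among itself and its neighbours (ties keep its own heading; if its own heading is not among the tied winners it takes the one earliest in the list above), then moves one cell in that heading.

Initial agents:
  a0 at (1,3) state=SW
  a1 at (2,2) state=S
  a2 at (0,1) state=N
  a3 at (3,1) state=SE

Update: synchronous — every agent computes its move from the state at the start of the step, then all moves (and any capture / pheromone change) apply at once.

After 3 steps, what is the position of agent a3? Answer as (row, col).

t=1: a0@(2,2):SW a1@(3,2):S a2@(3,1):N a3@(0,2):SE
t=2: a0@(3,1):SW a1@(0,2):S a2@(2,1):N a3@(1,3):SE
t=3: a0@(0,0):SW a1@(1,2):S a2@(1,1):N a3@(2,0):SE

(2, 0)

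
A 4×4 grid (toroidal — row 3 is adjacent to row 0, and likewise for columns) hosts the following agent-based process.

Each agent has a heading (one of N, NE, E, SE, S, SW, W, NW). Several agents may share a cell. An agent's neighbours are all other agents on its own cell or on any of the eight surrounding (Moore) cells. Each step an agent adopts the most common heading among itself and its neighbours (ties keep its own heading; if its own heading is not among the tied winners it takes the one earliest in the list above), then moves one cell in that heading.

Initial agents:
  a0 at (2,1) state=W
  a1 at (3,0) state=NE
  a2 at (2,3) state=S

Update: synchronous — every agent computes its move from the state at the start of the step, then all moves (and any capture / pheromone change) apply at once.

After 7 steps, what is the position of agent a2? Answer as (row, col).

(1, 3)

t=1: a0@(2,0):W a1@(2,1):NE a2@(3,3):S
t=2: a0@(2,3):W a1@(1,2):NE a2@(0,3):S
t=3: a0@(2,2):W a1@(0,3):NE a2@(1,3):S
t=4: a0@(2,1):W a1@(3,0):NE a2@(2,3):S
t=5: a0@(2,0):W a1@(2,1):NE a2@(3,3):S
t=6: a0@(2,3):W a1@(1,2):NE a2@(0,3):S
t=7: a0@(2,2):W a1@(0,3):NE a2@(1,3):S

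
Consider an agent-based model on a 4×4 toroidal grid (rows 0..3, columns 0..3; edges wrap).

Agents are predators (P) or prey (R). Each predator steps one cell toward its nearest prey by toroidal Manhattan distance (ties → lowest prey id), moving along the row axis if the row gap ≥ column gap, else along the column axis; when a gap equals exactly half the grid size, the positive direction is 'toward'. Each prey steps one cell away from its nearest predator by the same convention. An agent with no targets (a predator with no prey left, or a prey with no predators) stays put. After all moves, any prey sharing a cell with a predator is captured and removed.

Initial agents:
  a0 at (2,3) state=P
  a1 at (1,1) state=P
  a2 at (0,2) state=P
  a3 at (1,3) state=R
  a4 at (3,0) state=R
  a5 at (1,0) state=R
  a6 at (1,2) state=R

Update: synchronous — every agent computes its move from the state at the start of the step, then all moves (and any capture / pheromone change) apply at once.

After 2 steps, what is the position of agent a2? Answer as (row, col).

(0, 2)

t=1: a0@(1,3):P a1@(1,0):P a2@(1,2):P a3@(0,3):R a4@(0,0):R
t=2: a0@(0,3):P a1@(0,0):P a2@(0,2):P a3@(3,3):R a4@(3,0):R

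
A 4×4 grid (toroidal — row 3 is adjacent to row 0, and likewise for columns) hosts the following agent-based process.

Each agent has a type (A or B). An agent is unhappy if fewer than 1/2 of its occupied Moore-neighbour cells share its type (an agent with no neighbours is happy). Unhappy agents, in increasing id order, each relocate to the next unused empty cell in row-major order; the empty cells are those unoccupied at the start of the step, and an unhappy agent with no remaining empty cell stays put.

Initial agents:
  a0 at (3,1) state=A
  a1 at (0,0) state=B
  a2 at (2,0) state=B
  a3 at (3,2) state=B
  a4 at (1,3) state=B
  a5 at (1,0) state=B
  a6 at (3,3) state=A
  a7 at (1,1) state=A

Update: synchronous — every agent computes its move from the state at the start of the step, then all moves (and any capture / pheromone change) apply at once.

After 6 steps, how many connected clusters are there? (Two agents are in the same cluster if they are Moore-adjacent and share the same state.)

2

t=1: a0@(0,1):A a1@(0,2):B a2@(0,3):B a3@(1,2):B a4@(1,3):B a5@(1,0):B a6@(2,1):A a7@(2,2):A
t=2: a0@(0,0):A a1@(0,2):B a2@(0,3):B a3@(1,2):B a4@(1,3):B a5@(1,0):B a6@(1,1):A a7@(2,0):A
t=3: a0@(0,1):A a1@(0,2):B a2@(0,3):B a3@(1,2):B a4@(1,3):B a5@(2,1):B a6@(2,2):A a7@(2,3):A
t=4: a0@(0,0):A a1@(0,2):B a2@(0,3):B a3@(1,2):B a4@(1,3):B a5@(2,1):B a6@(1,0):A a7@(1,1):A
t=5: a0@(0,0):A a1@(0,2):B a2@(0,3):B a3@(1,2):B a4@(1,3):B a5@(0,1):B a6@(2,0):A a7@(2,2):A
t=6: a0@(1,0):A a1@(0,2):B a2@(0,3):B a3@(1,2):B a4@(1,3):B a5@(0,1):B a6@(1,1):A a7@(2,1):A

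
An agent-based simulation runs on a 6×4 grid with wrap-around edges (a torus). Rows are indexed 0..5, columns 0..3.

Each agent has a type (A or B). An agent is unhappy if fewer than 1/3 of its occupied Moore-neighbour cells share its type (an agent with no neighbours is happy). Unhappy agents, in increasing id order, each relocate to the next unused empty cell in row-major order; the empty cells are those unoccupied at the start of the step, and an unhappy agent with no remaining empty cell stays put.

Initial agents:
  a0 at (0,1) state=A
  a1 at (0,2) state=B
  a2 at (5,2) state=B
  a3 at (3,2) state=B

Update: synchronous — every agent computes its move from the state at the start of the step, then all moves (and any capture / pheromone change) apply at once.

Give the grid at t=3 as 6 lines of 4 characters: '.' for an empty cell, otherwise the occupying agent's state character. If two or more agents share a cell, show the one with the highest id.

A.B.
....
....
..B.
....
..B.

t=1: a0@(0,0):A a1@(0,2):B a2@(5,2):B a3@(3,2):B
t=2: (unchanged — steady state)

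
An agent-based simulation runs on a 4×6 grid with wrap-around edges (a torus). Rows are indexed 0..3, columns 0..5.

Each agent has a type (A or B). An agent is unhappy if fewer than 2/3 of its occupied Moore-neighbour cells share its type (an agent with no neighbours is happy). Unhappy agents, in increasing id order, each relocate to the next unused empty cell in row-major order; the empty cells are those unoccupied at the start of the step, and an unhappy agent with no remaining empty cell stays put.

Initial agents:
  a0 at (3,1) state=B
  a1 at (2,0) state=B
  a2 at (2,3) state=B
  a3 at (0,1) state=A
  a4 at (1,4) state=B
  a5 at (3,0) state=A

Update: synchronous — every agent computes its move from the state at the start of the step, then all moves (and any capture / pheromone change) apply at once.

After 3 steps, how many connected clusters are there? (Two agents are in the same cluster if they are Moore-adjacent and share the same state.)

4

t=1: a0@(0,0):B a1@(0,2):B a2@(2,3):B a3@(0,3):A a4@(1,4):B a5@(0,4):A
t=2: a0@(0,0):B a1@(0,1):B a2@(2,3):B a3@(0,5):A a4@(1,0):B a5@(1,1):A
t=3: a0@(0,2):B a1@(0,1):B a2@(2,3):B a3@(0,3):A a4@(0,4):B a5@(1,2):A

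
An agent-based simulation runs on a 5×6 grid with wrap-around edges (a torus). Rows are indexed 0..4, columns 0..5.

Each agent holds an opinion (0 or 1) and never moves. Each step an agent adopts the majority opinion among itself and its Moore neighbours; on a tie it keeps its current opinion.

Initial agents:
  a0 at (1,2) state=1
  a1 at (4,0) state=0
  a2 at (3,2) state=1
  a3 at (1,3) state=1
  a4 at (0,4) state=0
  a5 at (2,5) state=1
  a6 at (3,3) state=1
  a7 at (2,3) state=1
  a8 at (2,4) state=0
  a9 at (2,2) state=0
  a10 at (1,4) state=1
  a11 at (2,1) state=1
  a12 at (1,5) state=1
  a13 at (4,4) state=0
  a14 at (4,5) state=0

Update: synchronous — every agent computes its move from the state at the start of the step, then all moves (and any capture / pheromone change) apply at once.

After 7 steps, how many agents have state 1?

11

t=1: a0@(1,2):1 a1@(4,0):0 a2@(3,2):1 a3@(1,3):1 a4@(0,4):0 a5@(2,5):1 a6@(3,3):1 a7@(2,3):1 a8@(2,4):1 a9@(2,2):1 a10@(1,4):1 a11@(2,1):1 a12@(1,5):1 a13@(4,4):0 a14@(4,5):0
t=2: (unchanged — steady state)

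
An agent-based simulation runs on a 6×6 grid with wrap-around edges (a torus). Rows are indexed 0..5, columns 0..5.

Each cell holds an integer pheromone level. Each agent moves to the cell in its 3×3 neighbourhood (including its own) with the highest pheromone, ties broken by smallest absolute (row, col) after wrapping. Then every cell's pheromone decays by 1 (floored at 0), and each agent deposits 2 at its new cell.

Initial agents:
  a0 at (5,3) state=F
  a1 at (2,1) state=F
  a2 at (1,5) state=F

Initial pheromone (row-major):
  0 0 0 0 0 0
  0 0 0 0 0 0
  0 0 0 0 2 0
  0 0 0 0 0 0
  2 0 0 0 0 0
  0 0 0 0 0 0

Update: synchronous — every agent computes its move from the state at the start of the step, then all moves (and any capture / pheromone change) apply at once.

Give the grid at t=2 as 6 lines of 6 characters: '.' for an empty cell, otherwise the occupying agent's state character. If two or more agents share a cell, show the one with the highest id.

t=1: a0@(0,2) a1@(1,0) a2@(2,4) | pheromone: 0 0 2 0 0 0 / 2 0 0 0 0 0 / 0 0 0 0 3 0 / 0 0 0 0 0 0 / 1 0 0 0 0 0 / 0 0 0 0 0 0
t=2: a0@(0,2) a1@(1,0) a2@(2,4) | pheromone: 0 0 3 0 0 0 / 3 0 0 0 0 0 / 0 0 0 0 4 0 / 0 0 0 0 0 0 / 0 0 0 0 0 0 / 0 0 0 0 0 0

..F...
F.....
....F.
......
......
......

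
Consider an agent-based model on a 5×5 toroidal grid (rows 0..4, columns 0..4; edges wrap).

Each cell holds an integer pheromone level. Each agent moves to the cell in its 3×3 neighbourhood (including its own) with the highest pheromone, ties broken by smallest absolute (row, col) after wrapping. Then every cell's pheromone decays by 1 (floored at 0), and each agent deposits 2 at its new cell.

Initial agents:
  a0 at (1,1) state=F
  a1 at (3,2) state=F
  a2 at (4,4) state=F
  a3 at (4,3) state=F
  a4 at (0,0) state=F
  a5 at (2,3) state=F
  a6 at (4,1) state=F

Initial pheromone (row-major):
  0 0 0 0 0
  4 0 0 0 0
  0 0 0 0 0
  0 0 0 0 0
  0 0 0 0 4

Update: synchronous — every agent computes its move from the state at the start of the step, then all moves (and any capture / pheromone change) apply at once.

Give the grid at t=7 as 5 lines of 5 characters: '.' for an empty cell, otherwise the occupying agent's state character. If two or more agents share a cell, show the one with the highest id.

t=1: a0@(1,0) a1@(2,1) a2@(4,4) a3@(4,4) a4@(1,0) a5@(1,2) a6@(0,0) | pheromone: 2 0 0 0 0 / 7 0 2 0 0 / 0 2 0 0 0 / 0 0 0 0 0 / 0 0 0 0 7
t=2: a0@(1,0) a1@(1,0) a2@(4,4) a3@(4,4) a4@(1,0) a5@(1,2) a6@(1,0) | pheromone: 1 0 0 0 0 / 14 0 3 0 0 / 0 1 0 0 0 / 0 0 0 0 0 / 0 0 0 0 10
t=3: a0@(1,0) a1@(1,0) a2@(4,4) a3@(4,4) a4@(1,0) a5@(1,2) a6@(1,0) | pheromone: 0 0 0 0 0 / 21 0 4 0 0 / 0 0 0 0 0 / 0 0 0 0 0 / 0 0 0 0 13
t=4: a0@(1,0) a1@(1,0) a2@(4,4) a3@(4,4) a4@(1,0) a5@(1,2) a6@(1,0) | pheromone: 0 0 0 0 0 / 28 0 5 0 0 / 0 0 0 0 0 / 0 0 0 0 0 / 0 0 0 0 16
t=5: a0@(1,0) a1@(1,0) a2@(4,4) a3@(4,4) a4@(1,0) a5@(1,2) a6@(1,0) | pheromone: 0 0 0 0 0 / 35 0 6 0 0 / 0 0 0 0 0 / 0 0 0 0 0 / 0 0 0 0 19
t=6: a0@(1,0) a1@(1,0) a2@(4,4) a3@(4,4) a4@(1,0) a5@(1,2) a6@(1,0) | pheromone: 0 0 0 0 0 / 42 0 7 0 0 / 0 0 0 0 0 / 0 0 0 0 0 / 0 0 0 0 22
t=7: a0@(1,0) a1@(1,0) a2@(4,4) a3@(4,4) a4@(1,0) a5@(1,2) a6@(1,0) | pheromone: 0 0 0 0 0 / 49 0 8 0 0 / 0 0 0 0 0 / 0 0 0 0 0 / 0 0 0 0 25

.....
F.F..
.....
.....
....F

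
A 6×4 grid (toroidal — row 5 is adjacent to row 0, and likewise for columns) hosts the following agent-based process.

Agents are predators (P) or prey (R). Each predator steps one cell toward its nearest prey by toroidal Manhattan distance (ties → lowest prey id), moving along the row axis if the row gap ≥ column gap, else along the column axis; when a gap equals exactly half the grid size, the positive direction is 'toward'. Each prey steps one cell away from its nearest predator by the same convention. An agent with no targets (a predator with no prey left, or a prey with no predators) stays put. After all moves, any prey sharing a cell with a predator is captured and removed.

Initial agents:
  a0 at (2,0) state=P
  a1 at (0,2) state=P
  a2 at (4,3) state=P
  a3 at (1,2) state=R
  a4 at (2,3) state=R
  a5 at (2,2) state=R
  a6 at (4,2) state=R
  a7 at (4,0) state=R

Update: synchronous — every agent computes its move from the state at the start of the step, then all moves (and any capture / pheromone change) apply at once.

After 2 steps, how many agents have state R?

5

t=1: a0@(2,3):P a1@(1,2):P a2@(4,2):P a3@(2,2):R a4@(2,2):R a5@(2,1):R a6@(4,1):R a7@(4,1):R
t=2: a0@(2,2):P a1@(2,2):P a2@(4,1):P a3@(2,1):R a4@(2,1):R a5@(2,0):R a6@(4,0):R a7@(4,0):R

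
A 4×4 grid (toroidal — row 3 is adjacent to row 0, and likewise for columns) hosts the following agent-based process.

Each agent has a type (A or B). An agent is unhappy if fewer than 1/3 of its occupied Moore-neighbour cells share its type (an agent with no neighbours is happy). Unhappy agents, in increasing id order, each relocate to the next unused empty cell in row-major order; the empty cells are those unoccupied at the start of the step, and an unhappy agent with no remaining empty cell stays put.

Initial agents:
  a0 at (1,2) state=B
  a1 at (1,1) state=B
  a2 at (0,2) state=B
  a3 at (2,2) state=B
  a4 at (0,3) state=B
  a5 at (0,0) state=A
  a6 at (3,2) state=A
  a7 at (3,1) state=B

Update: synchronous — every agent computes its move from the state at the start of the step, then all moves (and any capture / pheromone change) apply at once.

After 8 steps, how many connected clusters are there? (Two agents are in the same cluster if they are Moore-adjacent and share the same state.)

t=1: a0@(1,2):B a1@(1,1):B a2@(0,2):B a3@(2,2):B a4@(0,3):B a5@(0,1):A a6@(1,0):A a7@(3,1):B
t=2: a0@(1,2):B a1@(1,1):B a2@(0,2):B a3@(2,2):B a4@(0,3):B a5@(0,0):A a6@(1,0):A a7@(3,1):B
t=3: a0@(1,2):B a1@(1,1):B a2@(0,2):B a3@(2,2):B a4@(0,3):B a5@(0,1):A a6@(1,0):A a7@(3,1):B
t=4: a0@(1,2):B a1@(1,1):B a2@(0,2):B a3@(2,2):B a4@(0,3):B a5@(0,0):A a6@(1,0):A a7@(3,1):B
t=5: a0@(1,2):B a1@(1,1):B a2@(0,2):B a3@(2,2):B a4@(0,3):B a5@(0,1):A a6@(1,0):A a7@(3,1):B
t=6: a0@(1,2):B a1@(1,1):B a2@(0,2):B a3@(2,2):B a4@(0,3):B a5@(0,0):A a6@(1,0):A a7@(3,1):B
t=7: a0@(1,2):B a1@(1,1):B a2@(0,2):B a3@(2,2):B a4@(0,3):B a5@(0,1):A a6@(1,0):A a7@(3,1):B
t=8: a0@(1,2):B a1@(1,1):B a2@(0,2):B a3@(2,2):B a4@(0,3):B a5@(0,0):A a6@(1,0):A a7@(3,1):B

2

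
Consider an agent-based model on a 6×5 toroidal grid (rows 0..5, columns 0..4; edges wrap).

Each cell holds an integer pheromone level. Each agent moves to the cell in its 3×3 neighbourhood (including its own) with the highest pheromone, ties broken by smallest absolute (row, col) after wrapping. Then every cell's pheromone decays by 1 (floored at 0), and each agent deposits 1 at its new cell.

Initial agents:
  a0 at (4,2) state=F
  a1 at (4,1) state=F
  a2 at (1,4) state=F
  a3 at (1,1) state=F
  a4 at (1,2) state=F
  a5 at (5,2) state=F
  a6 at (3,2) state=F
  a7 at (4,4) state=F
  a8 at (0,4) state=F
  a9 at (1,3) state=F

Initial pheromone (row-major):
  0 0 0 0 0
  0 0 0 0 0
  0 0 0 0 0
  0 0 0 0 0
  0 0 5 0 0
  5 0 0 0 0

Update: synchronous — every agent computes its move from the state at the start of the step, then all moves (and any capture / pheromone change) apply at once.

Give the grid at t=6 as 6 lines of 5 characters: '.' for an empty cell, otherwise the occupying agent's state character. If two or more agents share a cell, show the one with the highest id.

.....
.....
.....
.....
..F..
F....

t=1: a0@(4,2) a1@(4,2) a2@(0,0) a3@(0,0) a4@(0,1) a5@(4,2) a6@(4,2) a7@(5,0) a8@(5,0) a9@(0,2) | pheromone: 2 1 1 0 0 / 0 0 0 0 0 / 0 0 0 0 0 / 0 0 0 0 0 / 0 0 8 0 0 / 6 0 0 0 0
t=2: a0@(4,2) a1@(4,2) a2@(5,0) a3@(5,0) a4@(5,0) a5@(4,2) a6@(4,2) a7@(5,0) a8@(5,0) a9@(0,1) | pheromone: 1 1 0 0 0 / 0 0 0 0 0 / 0 0 0 0 0 / 0 0 0 0 0 / 0 0 11 0 0 / 10 0 0 0 0
t=3: a0@(4,2) a1@(4,2) a2@(5,0) a3@(5,0) a4@(5,0) a5@(4,2) a6@(4,2) a7@(5,0) a8@(5,0) a9@(5,0) | pheromone: 0 0 0 0 0 / 0 0 0 0 0 / 0 0 0 0 0 / 0 0 0 0 0 / 0 0 14 0 0 / 15 0 0 0 0
t=4: a0@(4,2) a1@(4,2) a2@(5,0) a3@(5,0) a4@(5,0) a5@(4,2) a6@(4,2) a7@(5,0) a8@(5,0) a9@(5,0) | pheromone: 0 0 0 0 0 / 0 0 0 0 0 / 0 0 0 0 0 / 0 0 0 0 0 / 0 0 17 0 0 / 20 0 0 0 0
t=5: a0@(4,2) a1@(4,2) a2@(5,0) a3@(5,0) a4@(5,0) a5@(4,2) a6@(4,2) a7@(5,0) a8@(5,0) a9@(5,0) | pheromone: 0 0 0 0 0 / 0 0 0 0 0 / 0 0 0 0 0 / 0 0 0 0 0 / 0 0 20 0 0 / 25 0 0 0 0
t=6: a0@(4,2) a1@(4,2) a2@(5,0) a3@(5,0) a4@(5,0) a5@(4,2) a6@(4,2) a7@(5,0) a8@(5,0) a9@(5,0) | pheromone: 0 0 0 0 0 / 0 0 0 0 0 / 0 0 0 0 0 / 0 0 0 0 0 / 0 0 23 0 0 / 30 0 0 0 0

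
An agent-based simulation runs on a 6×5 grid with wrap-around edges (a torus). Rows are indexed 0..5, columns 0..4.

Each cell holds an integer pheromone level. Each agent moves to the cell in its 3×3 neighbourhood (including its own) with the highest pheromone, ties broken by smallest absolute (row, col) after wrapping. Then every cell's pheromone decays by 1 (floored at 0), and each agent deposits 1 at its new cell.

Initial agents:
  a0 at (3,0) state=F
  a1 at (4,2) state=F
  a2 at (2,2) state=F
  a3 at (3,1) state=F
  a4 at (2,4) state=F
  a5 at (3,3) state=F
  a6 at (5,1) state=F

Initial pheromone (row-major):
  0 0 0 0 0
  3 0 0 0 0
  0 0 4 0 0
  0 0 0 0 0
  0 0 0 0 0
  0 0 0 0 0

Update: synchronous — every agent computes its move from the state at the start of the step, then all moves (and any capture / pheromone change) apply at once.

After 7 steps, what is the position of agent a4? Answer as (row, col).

t=1: a0@(2,0) a1@(3,1) a2@(2,2) a3@(2,2) a4@(1,0) a5@(2,2) a6@(0,0) | pheromone: 1 0 0 0 0 / 3 0 0 0 0 / 1 0 6 0 0 / 0 1 0 0 0 / 0 0 0 0 0 / 0 0 0 0 0
t=2: a0@(1,0) a1@(2,2) a2@(2,2) a3@(2,2) a4@(1,0) a5@(2,2) a6@(1,0) | pheromone: 0 0 0 0 0 / 5 0 0 0 0 / 0 0 9 0 0 / 0 0 0 0 0 / 0 0 0 0 0 / 0 0 0 0 0
t=3: a0@(1,0) a1@(2,2) a2@(2,2) a3@(2,2) a4@(1,0) a5@(2,2) a6@(1,0) | pheromone: 0 0 0 0 0 / 7 0 0 0 0 / 0 0 12 0 0 / 0 0 0 0 0 / 0 0 0 0 0 / 0 0 0 0 0
t=4: a0@(1,0) a1@(2,2) a2@(2,2) a3@(2,2) a4@(1,0) a5@(2,2) a6@(1,0) | pheromone: 0 0 0 0 0 / 9 0 0 0 0 / 0 0 15 0 0 / 0 0 0 0 0 / 0 0 0 0 0 / 0 0 0 0 0
t=5: a0@(1,0) a1@(2,2) a2@(2,2) a3@(2,2) a4@(1,0) a5@(2,2) a6@(1,0) | pheromone: 0 0 0 0 0 / 11 0 0 0 0 / 0 0 18 0 0 / 0 0 0 0 0 / 0 0 0 0 0 / 0 0 0 0 0
t=6: a0@(1,0) a1@(2,2) a2@(2,2) a3@(2,2) a4@(1,0) a5@(2,2) a6@(1,0) | pheromone: 0 0 0 0 0 / 13 0 0 0 0 / 0 0 21 0 0 / 0 0 0 0 0 / 0 0 0 0 0 / 0 0 0 0 0
t=7: a0@(1,0) a1@(2,2) a2@(2,2) a3@(2,2) a4@(1,0) a5@(2,2) a6@(1,0) | pheromone: 0 0 0 0 0 / 15 0 0 0 0 / 0 0 24 0 0 / 0 0 0 0 0 / 0 0 0 0 0 / 0 0 0 0 0

(1, 0)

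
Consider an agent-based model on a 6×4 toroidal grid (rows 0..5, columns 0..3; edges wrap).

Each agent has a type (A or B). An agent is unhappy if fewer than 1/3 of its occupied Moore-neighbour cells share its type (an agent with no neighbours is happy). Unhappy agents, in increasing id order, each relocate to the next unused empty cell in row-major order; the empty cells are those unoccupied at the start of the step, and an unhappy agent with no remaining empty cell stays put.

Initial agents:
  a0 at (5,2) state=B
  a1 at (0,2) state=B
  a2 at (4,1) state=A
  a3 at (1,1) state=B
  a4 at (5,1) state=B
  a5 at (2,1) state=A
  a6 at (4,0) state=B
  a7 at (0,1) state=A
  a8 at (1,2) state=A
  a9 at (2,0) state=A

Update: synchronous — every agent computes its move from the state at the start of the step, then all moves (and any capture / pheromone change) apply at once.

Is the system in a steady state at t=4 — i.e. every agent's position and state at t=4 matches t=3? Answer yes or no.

yes

t=1: a0@(5,2):B a1@(0,2):B a2@(0,0):A a3@(0,3):B a4@(5,1):B a5@(2,1):A a6@(4,0):B a7@(1,0):A a8@(1,2):A a9@(2,0):A
t=2: (unchanged — steady state)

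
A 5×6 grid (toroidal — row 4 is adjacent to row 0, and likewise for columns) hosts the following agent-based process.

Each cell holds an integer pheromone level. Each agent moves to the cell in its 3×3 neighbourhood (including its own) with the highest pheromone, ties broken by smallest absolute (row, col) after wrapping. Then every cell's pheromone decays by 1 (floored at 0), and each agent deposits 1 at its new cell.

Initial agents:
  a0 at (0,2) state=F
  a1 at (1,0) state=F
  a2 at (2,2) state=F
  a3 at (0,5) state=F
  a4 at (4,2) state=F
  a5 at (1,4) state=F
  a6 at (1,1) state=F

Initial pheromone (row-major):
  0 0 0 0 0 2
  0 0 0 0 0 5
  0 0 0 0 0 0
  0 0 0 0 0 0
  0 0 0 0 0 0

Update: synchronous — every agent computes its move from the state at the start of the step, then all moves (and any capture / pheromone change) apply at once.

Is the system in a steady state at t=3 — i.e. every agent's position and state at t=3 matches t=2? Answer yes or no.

yes

t=1: a0@(0,1) a1@(1,5) a2@(1,1) a3@(1,5) a4@(0,1) a5@(1,5) a6@(0,0) | pheromone: 1 2 0 0 0 1 / 0 1 0 0 0 7 / 0 0 0 0 0 0 / 0 0 0 0 0 0 / 0 0 0 0 0 0
t=2: a0@(0,1) a1@(1,5) a2@(0,1) a3@(1,5) a4@(0,1) a5@(1,5) a6@(1,5) | pheromone: 0 4 0 0 0 0 / 0 0 0 0 0 10 / 0 0 0 0 0 0 / 0 0 0 0 0 0 / 0 0 0 0 0 0
t=3: a0@(0,1) a1@(1,5) a2@(0,1) a3@(1,5) a4@(0,1) a5@(1,5) a6@(1,5) | pheromone: 0 6 0 0 0 0 / 0 0 0 0 0 13 / 0 0 0 0 0 0 / 0 0 0 0 0 0 / 0 0 0 0 0 0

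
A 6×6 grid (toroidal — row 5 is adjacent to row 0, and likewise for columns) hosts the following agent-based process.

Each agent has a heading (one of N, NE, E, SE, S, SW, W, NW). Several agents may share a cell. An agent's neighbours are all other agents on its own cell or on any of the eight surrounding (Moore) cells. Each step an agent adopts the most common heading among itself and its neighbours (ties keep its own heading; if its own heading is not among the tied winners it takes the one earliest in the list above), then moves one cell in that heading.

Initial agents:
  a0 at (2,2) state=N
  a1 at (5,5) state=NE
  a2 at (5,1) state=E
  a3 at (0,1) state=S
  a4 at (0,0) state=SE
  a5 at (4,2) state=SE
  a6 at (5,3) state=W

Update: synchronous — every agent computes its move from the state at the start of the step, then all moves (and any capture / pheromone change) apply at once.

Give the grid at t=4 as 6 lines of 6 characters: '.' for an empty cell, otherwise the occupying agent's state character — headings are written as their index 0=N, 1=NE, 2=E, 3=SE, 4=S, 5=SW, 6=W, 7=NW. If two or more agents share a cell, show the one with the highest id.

t=1: a0@(1,2):N a1@(4,0):NE a2@(0,2):SE a3@(1,1):S a4@(1,1):SE a5@(5,3):SE a6@(5,2):W
t=2: a0@(2,3):SE a1@(3,1):NE a2@(1,3):SE a3@(2,2):SE a4@(2,2):SE a5@(0,4):SE a6@(0,3):SE
t=3: a0@(3,4):SE a1@(4,2):SE a2@(2,4):SE a3@(3,3):SE a4@(3,3):SE a5@(1,5):SE a6@(1,4):SE
t=4: a0@(4,5):SE a1@(5,3):SE a2@(3,5):SE a3@(4,4):SE a4@(4,4):SE a5@(2,0):SE a6@(2,5):SE

......
......
3....3
.....3
....33
...3..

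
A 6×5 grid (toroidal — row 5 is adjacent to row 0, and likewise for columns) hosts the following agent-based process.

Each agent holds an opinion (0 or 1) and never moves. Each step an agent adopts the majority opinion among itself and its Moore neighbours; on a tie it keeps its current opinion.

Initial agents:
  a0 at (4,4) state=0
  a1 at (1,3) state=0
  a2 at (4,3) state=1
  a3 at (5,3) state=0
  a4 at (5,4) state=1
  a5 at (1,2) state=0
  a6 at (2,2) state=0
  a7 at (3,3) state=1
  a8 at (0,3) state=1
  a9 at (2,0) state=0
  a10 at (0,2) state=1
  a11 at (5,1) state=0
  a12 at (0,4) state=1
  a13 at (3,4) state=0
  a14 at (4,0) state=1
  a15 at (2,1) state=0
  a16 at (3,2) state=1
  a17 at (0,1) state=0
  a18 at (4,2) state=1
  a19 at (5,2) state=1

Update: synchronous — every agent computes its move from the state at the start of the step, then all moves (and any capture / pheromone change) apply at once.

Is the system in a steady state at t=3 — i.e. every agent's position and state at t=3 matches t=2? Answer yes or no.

t=1: a0@(4,4):1 a1@(1,3):0 a2@(4,3):1 a3@(5,3):1 a4@(5,4):1 a5@(1,2):0 a6@(2,2):0 a7@(3,3):1 a8@(0,3):1 a9@(2,0):0 a10@(0,2):0 a11@(5,1):1 a12@(0,4):1 a13@(3,4):0 a14@(4,0):0 a15@(2,1):0 a16@(3,2):1 a17@(0,1):0 a18@(4,2):1 a19@(5,2):1
t=2: a0@(4,4):1 a1@(1,3):0 a2@(4,3):1 a3@(5,3):1 a4@(5,4):1 a5@(1,2):0 a6@(2,2):0 a7@(3,3):1 a8@(0,3):1 a9@(2,0):0 a10@(0,2):0 a11@(5,1):1 a12@(0,4):1 a13@(3,4):0 a14@(4,0):1 a15@(2,1):0 a16@(3,2):1 a17@(0,1):0 a18@(4,2):1 a19@(5,2):1
t=3: a0@(4,4):1 a1@(1,3):0 a2@(4,3):1 a3@(5,3):1 a4@(5,4):1 a5@(1,2):0 a6@(2,2):0 a7@(3,3):1 a8@(0,3):1 a9@(2,0):0 a10@(0,2):0 a11@(5,1):1 a12@(0,4):1 a13@(3,4):1 a14@(4,0):1 a15@(2,1):0 a16@(3,2):1 a17@(0,1):0 a18@(4,2):1 a19@(5,2):1

no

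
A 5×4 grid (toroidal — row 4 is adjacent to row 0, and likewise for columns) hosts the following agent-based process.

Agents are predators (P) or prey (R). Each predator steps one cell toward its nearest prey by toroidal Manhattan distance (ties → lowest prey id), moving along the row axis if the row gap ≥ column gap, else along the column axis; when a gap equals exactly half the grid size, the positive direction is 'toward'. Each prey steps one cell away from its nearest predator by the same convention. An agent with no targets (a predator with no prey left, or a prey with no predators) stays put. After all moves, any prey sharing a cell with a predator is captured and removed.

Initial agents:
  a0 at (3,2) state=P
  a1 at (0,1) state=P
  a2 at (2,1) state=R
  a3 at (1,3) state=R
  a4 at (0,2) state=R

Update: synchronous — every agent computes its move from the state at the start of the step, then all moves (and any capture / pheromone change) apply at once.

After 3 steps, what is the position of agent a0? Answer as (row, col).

t=1: a0@(2,2):P a1@(0,2):P a2@(1,1):R a3@(0,3):R a4@(0,3):R
t=2: a0@(1,2):P a1@(0,3):P a2@(0,1):R a3@(0,0):R a4@(0,0):R
t=3: a0@(0,2):P a1@(0,0):P a2@(4,1):R a3@(0,1):R a4@(0,1):R

(0, 2)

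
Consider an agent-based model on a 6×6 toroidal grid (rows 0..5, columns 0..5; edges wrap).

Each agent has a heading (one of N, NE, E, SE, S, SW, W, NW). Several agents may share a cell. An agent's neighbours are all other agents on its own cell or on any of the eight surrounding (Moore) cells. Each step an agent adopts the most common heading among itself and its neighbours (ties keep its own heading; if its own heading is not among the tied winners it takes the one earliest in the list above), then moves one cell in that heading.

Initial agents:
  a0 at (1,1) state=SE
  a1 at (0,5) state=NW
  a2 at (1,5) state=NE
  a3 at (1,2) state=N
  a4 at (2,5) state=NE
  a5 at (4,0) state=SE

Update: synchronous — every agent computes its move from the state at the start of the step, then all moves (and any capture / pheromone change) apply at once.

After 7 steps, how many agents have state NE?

6

t=1: a0@(2,2):SE a1@(5,4):NW a2@(0,0):NE a3@(0,2):N a4@(1,0):NE a5@(5,1):SE
t=2: a0@(3,3):SE a1@(4,3):NW a2@(5,1):NE a3@(5,2):N a4@(0,1):NE a5@(0,2):SE
t=3: a0@(4,4):SE a1@(3,2):NW a2@(4,2):NE a3@(4,3):NE a4@(5,2):NE a5@(5,3):NE
t=4: a0@(3,5):NE a1@(2,3):NE a2@(3,3):NE a3@(3,4):NE a4@(4,3):NE a5@(4,4):NE
t=5: a0@(2,0):NE a1@(1,4):NE a2@(2,4):NE a3@(2,5):NE a4@(3,4):NE a5@(3,5):NE
t=6: a0@(1,1):NE a1@(0,5):NE a2@(1,5):NE a3@(1,0):NE a4@(2,5):NE a5@(2,0):NE
t=7: a0@(0,2):NE a1@(5,0):NE a2@(0,0):NE a3@(0,1):NE a4@(1,0):NE a5@(1,1):NE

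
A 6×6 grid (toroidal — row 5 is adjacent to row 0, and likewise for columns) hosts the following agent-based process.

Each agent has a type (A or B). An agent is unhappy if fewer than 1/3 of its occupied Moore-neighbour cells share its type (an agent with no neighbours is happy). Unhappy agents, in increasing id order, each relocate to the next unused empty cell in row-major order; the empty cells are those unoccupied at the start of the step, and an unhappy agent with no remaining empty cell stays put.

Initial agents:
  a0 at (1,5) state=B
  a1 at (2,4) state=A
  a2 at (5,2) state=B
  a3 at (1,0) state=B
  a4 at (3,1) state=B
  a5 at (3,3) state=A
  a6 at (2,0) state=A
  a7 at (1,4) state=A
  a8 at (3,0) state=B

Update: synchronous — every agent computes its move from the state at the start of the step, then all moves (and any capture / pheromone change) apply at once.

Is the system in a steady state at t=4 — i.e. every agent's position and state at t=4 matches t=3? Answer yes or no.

yes

t=1: a0@(0,0):B a1@(2,4):A a2@(5,2):B a3@(1,0):B a4@(3,1):B a5@(3,3):A a6@(0,1):A a7@(1,4):A a8@(3,0):B
t=2: a0@(0,0):B a1@(2,4):A a2@(0,2):B a3@(1,0):B a4@(3,1):B a5@(3,3):A a6@(0,3):A a7@(1,4):A a8@(3,0):B
t=3: a0@(0,0):B a1@(2,4):A a2@(0,1):B a3@(1,0):B a4@(3,1):B a5@(3,3):A a6@(0,3):A a7@(1,4):A a8@(3,0):B
t=4: (unchanged — steady state)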